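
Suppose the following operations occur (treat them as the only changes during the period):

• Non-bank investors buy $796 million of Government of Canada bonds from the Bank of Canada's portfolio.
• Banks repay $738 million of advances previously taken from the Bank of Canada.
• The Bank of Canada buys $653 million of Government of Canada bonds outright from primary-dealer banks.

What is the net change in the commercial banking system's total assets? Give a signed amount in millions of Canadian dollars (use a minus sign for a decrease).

-$1534 million

Bank of Canada balance sheet:
  Assets:      Securities −$143M, Loans to banks −$738M
  Liabilities: Bank reserves −$881M
Commercial banking system:
  Assets:      Reserves at CB −$881M, Securities −$653M
  Liabilities: Checkable deposits −$796M, Borrowings from CB −$738M
Change in total bank assets = -$1534 million.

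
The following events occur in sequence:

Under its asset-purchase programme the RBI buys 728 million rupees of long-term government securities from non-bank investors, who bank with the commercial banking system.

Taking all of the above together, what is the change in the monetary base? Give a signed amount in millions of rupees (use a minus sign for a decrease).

RBI balance sheet:
  Assets:      Securities +728M
  Liabilities: Bank reserves +728M
Commercial banking system:
  Assets:      Reserves at CB +728M
  Liabilities: Checkable deposits +728M
Monetary base = currency + reserves: 0 + (+728M) = +728 million.

+728 million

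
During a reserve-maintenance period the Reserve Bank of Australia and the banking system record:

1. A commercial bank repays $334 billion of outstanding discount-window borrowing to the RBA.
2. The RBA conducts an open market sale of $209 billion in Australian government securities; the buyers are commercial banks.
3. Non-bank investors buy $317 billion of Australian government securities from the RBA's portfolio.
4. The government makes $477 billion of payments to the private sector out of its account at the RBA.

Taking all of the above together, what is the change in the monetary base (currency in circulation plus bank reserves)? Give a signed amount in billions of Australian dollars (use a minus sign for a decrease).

RBA balance sheet:
  Assets:      Securities −$526B, Loans to banks −$334B
  Liabilities: Bank reserves −$383B, Government deposits −$477B
Monetary base = currency + reserves: 0 + (−$383B) = -$383 billion.

-$383 billion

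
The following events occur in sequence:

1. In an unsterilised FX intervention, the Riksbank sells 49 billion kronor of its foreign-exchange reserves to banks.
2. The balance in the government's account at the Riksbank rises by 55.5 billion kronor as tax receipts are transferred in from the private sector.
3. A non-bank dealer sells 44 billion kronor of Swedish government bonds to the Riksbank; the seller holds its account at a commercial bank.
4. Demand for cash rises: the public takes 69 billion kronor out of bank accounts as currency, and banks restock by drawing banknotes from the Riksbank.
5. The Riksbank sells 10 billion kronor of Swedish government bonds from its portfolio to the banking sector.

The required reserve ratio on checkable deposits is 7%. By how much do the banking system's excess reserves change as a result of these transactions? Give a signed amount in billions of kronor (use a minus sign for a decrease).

-133.865 billion

FX sale 49 billion kronor: reserves −49B, deposits 0.
Government account inflow 55.5 billion kronor: reserves −55.5B, deposits −55.5B.
Asset purchase (from non-banks) 44 billion kronor: reserves +44B, deposits +44B.
Currency withdrawal 69 billion kronor: reserves −69B, deposits −69B.
OMO sale (to banks) 10 billion kronor: reserves −10B, deposits 0.
Totals: Δreserves = −139.5B, Δdeposits = −80.5B.
Δrequired reserves = 7% × −80.5B = −5.635B.
Δexcess reserves = Δreserves − Δrequired = −139.5B − (−5.635B) = -133.865 billion.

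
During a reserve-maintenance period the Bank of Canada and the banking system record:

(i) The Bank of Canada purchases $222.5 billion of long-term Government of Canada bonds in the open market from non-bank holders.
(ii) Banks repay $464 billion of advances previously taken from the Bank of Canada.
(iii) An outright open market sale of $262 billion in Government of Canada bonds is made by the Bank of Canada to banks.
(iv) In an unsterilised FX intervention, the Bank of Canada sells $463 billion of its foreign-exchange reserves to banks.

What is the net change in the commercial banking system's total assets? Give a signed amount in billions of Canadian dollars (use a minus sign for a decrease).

Asset purchase (from non-banks) $222.5 billion: bank balance sheets expand → +$222.5B.
Discount-window repayment $464 billion: bank balance sheets shrink → −$464B.
OMO sale (to banks) $262 billion: just an asset swap on bank balance sheets → 0.
FX sale $463 billion: just an asset swap on bank balance sheets → 0.
Net: 222.5 − 464 + 0 + 0 = -$241.5 billion.

-$241.5 billion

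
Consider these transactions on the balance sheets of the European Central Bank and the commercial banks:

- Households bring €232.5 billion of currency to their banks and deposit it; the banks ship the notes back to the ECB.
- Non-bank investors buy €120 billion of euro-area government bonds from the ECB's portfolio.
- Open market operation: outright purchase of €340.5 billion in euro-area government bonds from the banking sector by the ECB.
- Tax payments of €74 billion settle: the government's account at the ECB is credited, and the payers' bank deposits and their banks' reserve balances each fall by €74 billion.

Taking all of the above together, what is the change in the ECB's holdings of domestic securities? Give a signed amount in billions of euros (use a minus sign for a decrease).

+€220.5 billion

ECB balance sheet:
  Assets:      Securities +€220.5B
  Liabilities: Bank reserves +€379B, Currency in circulation −€232.5B, Government deposits +€74B
So the change in the ECB's holdings of domestic securities is +€220.5 billion.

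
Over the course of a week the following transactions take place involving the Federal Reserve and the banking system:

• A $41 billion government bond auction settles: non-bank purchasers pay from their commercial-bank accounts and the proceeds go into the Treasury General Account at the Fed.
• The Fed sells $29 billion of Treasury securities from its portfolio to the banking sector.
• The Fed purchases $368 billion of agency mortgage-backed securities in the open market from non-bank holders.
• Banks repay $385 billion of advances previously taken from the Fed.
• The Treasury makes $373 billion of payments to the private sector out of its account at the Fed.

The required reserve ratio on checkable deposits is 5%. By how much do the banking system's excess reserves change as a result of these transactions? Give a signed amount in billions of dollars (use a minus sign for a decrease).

+$251 billion

Government account inflow $41 billion: reserves −$41B, deposits −$41B.
OMO sale (to banks) $29 billion: reserves −$29B, deposits 0.
Asset purchase (from non-banks) $368 billion: reserves +$368B, deposits +$368B.
Discount-window repayment $385 billion: reserves −$385B, deposits 0.
Government spending $373 billion: reserves +$373B, deposits +$373B.
Totals: Δreserves = +$286B, Δdeposits = +$700B.
Δrequired reserves = 5% × +$700B = +$35B.
Δexcess reserves = Δreserves − Δrequired = +$286B − (+$35B) = +$251 billion.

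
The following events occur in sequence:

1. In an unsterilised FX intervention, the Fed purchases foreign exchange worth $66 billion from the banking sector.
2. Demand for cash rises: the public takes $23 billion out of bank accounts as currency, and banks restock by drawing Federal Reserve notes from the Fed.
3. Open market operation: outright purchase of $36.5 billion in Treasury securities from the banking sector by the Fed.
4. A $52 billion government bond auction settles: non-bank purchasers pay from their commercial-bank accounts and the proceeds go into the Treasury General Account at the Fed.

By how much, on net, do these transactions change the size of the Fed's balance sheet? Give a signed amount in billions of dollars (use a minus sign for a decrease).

+$102.5 billion

FX purchase $66 billion: a Fed asset is acquired → +$66B.
Currency withdrawal $23 billion: only the composition of liabilities changes → 0.
OMO purchase (from banks) $36.5 billion: a Fed asset is acquired → +$36.5B.
Government account inflow $52 billion: only the composition of liabilities changes → 0.
Net: 66 + 0 + 36.5 + 0 = +$102.5 billion.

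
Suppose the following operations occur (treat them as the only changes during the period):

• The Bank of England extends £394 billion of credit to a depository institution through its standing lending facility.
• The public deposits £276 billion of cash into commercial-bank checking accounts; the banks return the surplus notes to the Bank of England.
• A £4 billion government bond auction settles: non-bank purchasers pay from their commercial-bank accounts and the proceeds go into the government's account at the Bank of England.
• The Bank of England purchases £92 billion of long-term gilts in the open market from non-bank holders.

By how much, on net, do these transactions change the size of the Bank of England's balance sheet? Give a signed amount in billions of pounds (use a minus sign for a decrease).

Bank of England balance sheet:
  Assets:      Securities +£92B, Loans to banks +£394B
  Liabilities: Bank reserves +£758B, Currency in circulation −£276B, Government deposits +£4B
Commercial banking system:
  Assets:      Reserves at CB +£758B
  Liabilities: Checkable deposits +£364B, Borrowings from CB +£394B
Change in total Bank of England assets = +£486 billion.

+£486 billion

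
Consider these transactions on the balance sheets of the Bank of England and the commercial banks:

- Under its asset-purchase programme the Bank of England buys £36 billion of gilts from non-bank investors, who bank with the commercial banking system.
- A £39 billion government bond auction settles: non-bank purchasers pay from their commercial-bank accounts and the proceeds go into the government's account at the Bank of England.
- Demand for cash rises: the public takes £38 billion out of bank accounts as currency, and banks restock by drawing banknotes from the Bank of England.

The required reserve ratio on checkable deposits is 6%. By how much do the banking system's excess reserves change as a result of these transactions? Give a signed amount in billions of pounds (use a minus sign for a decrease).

-£38.54 billion

Asset purchase (from non-banks) £36 billion: reserves +£36B, deposits +£36B.
Government account inflow £39 billion: reserves −£39B, deposits −£39B.
Currency withdrawal £38 billion: reserves −£38B, deposits −£38B.
Totals: Δreserves = −£41B, Δdeposits = −£41B.
Δrequired reserves = 6% × −£41B = −£2.46B.
Δexcess reserves = Δreserves − Δrequired = −£41B − (−£2.46B) = -£38.54 billion.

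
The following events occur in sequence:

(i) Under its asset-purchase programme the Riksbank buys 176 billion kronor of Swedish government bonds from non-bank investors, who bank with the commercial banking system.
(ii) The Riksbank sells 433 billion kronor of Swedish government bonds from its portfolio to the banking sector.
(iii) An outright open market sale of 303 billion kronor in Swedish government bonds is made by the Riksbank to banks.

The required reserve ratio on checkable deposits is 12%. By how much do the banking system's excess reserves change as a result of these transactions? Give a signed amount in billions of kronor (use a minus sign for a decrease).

-581.12 billion

Asset purchase (from non-banks) 176 billion kronor: reserves +176B, deposits +176B.
OMO sale (to banks) 433 billion kronor: reserves −433B, deposits 0.
OMO sale (to banks) 303 billion kronor: reserves −303B, deposits 0.
Totals: Δreserves = −560B, Δdeposits = +176B.
Δrequired reserves = 12% × +176B = +21.12B.
Δexcess reserves = Δreserves − Δrequired = −560B − (+21.12B) = -581.12 billion.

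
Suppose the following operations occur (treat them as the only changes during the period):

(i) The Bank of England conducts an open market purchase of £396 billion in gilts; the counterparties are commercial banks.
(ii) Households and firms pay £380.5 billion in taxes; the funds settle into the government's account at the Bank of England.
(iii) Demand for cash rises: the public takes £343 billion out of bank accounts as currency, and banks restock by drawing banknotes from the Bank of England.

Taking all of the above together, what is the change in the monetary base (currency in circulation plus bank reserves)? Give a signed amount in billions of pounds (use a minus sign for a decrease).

Bank of England balance sheet:
  Assets:      Securities +£396B
  Liabilities: Bank reserves −£327.5B, Currency in circulation +£343B, Government deposits +£380.5B
Commercial banking system:
  Assets:      Reserves at CB −£327.5B, Securities −£396B
  Liabilities: Checkable deposits −£723.5B
Monetary base = currency + reserves: +£343B + (−£327.5B) = +£15.5 billion.

+£15.5 billion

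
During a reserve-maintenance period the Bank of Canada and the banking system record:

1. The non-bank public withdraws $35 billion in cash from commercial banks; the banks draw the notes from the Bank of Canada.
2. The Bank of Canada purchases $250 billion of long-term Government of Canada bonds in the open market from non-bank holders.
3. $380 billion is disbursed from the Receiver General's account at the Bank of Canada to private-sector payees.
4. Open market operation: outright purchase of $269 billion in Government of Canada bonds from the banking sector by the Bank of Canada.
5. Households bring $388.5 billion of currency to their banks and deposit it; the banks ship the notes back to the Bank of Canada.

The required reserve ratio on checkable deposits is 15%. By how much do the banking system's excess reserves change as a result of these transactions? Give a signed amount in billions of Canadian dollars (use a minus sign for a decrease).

+$1104.975 billion

Currency withdrawal $35 billion: reserves −$35B, deposits −$35B.
Asset purchase (from non-banks) $250 billion: reserves +$250B, deposits +$250B.
Government spending $380 billion: reserves +$380B, deposits +$380B.
OMO purchase (from banks) $269 billion: reserves +$269B, deposits 0.
Currency deposit $388.5 billion: reserves +$388.5B, deposits +$388.5B.
Totals: Δreserves = +$1252.5B, Δdeposits = +$983.5B.
Δrequired reserves = 15% × +$983.5B = +$147.525B.
Δexcess reserves = Δreserves − Δrequired = +$1252.5B − (+$147.525B) = +$1104.975 billion.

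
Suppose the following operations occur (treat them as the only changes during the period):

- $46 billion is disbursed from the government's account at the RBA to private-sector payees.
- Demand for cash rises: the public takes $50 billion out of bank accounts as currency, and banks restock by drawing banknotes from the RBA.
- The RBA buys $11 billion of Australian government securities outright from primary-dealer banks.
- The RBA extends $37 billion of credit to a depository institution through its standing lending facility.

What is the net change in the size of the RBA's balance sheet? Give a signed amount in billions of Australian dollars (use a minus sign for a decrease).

Government spending $46 billion: only the composition of liabilities changes → 0.
Currency withdrawal $50 billion: only the composition of liabilities changes → 0.
OMO purchase (from banks) $11 billion: an RBA asset is acquired → +$11B.
Discount-window loan $37 billion: an RBA asset is acquired → +$37B.
Net: 0 + 0 + 11 + 37 = +$48 billion.

+$48 billion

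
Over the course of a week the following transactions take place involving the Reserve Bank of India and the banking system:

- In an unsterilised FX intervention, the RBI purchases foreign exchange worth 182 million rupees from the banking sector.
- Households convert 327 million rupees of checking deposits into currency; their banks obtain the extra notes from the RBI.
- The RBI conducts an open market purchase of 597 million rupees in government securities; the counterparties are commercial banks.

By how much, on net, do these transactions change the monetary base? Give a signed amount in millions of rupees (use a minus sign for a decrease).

RBI balance sheet:
  Assets:      Securities +597M, Foreign assets +182M
  Liabilities: Bank reserves +452M, Currency in circulation +327M
Commercial banking system:
  Assets:      Reserves at CB +452M, Securities −597M, Foreign assets −182M
  Liabilities: Checkable deposits −327M
Monetary base = currency + reserves: +327M + (+452M) = +779 million.

+779 million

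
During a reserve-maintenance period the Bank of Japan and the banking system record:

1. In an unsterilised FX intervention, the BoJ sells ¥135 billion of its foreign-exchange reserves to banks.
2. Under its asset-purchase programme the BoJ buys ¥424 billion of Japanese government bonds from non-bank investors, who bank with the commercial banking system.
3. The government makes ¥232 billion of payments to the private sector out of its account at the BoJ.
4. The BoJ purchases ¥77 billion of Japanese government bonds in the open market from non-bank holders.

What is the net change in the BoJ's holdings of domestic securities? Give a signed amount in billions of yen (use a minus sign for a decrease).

BoJ balance sheet:
  Assets:      Securities +¥501B, Foreign assets −¥135B
  Liabilities: Bank reserves +¥598B, Government deposits −¥232B
Commercial banking system:
  Assets:      Reserves at CB +¥598B, Foreign assets +¥135B
  Liabilities: Checkable deposits +¥733B
So the change in the BoJ's holdings of domestic securities is +¥501 billion.

+¥501 billion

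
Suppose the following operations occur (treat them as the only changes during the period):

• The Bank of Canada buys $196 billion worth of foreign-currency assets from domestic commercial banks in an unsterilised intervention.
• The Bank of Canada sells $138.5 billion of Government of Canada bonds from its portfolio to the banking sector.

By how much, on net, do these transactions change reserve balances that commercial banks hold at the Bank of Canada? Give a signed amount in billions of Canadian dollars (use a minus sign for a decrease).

+$57.5 billion

FX purchase $196 billion: the Bank of Canada pays by crediting reserve accounts → +$196B.
OMO sale (to banks) $138.5 billion: the buying banks pay out of their reserve balances → −$138.5B.
Net: 196 − 138.5 = +$57.5 billion.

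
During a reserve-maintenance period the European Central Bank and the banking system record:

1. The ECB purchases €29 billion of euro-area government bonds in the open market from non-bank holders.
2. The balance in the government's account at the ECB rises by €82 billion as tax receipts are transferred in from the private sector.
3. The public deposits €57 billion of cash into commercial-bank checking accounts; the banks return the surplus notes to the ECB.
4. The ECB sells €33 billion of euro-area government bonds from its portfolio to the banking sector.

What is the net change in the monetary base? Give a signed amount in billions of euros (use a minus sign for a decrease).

-€86 billion

Asset purchase (from non-banks) €29 billion: ECB balance sheet expands → +€29B.
Government account inflow €82 billion: reserves shift to a non-base liability → −€82B.
Currency deposit €57 billion: just a shift between currency and reserves — both are base money → 0.
OMO sale (to banks) €33 billion: ECB balance sheet contracts → −€33B.
Net: 29 − 82 + 0 − 33 = -€86 billion.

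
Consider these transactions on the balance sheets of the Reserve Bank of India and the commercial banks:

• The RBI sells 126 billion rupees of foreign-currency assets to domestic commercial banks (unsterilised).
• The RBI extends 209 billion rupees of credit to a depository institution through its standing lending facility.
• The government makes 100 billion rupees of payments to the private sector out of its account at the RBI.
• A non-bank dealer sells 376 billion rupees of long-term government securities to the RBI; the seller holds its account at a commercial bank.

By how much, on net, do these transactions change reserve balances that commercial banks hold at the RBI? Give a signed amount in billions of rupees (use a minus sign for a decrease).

+559 billion

RBI balance sheet:
  Assets:      Securities +376B, Loans to banks +209B, Foreign assets −126B
  Liabilities: Bank reserves +559B, Government deposits −100B
Commercial banking system:
  Assets:      Reserves at CB +559B, Foreign assets +126B
  Liabilities: Checkable deposits +476B, Borrowings from CB +209B
So the change in reserve balances that commercial banks hold at the RBI is +559 billion.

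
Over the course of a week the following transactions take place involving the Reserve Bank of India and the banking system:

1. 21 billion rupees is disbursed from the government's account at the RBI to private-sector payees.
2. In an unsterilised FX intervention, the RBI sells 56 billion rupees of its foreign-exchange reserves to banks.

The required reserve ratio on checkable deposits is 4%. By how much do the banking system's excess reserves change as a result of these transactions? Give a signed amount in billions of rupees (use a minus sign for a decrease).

Government spending 21 billion rupees: reserves +21B, deposits +21B.
FX sale 56 billion rupees: reserves −56B, deposits 0.
Totals: Δreserves = −35B, Δdeposits = +21B.
Δrequired reserves = 4% × +21B = +0.84B.
Δexcess reserves = Δreserves − Δrequired = −35B − (+0.84B) = -35.84 billion.

-35.84 billion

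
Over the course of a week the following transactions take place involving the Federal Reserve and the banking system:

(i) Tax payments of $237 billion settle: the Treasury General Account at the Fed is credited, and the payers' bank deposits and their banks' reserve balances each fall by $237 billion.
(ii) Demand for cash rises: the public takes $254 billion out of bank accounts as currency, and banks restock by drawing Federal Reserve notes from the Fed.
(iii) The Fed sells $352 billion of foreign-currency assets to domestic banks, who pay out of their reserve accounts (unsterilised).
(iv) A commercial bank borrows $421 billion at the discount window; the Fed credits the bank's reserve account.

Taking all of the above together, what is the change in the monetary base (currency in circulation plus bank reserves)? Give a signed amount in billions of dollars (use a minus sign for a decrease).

-$168 billion

Fed balance sheet:
  Assets:      Loans to banks +$421B, Foreign assets −$352B
  Liabilities: Bank reserves −$422B, Currency in circulation +$254B, Government deposits +$237B
Commercial banking system:
  Assets:      Reserves at CB −$422B, Foreign assets +$352B
  Liabilities: Checkable deposits −$491B, Borrowings from CB +$421B
Monetary base = currency + reserves: +$254B + (−$422B) = -$168 billion.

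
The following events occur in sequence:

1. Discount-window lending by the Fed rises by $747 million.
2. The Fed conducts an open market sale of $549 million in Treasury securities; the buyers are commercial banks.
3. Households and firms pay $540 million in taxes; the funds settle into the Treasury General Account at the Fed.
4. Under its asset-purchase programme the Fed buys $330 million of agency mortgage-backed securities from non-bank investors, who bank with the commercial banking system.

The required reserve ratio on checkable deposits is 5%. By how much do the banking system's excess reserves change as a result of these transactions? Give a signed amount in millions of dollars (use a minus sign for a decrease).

Discount-window loan $747 million: reserves +$747M, deposits 0.
OMO sale (to banks) $549 million: reserves −$549M, deposits 0.
Government account inflow $540 million: reserves −$540M, deposits −$540M.
Asset purchase (from non-banks) $330 million: reserves +$330M, deposits +$330M.
Totals: Δreserves = −$12M, Δdeposits = −$210M.
Δrequired reserves = 5% × −$210M = −$10.5M.
Δexcess reserves = Δreserves − Δrequired = −$12M − (−$10.5M) = -$1.5 million.

-$1.5 million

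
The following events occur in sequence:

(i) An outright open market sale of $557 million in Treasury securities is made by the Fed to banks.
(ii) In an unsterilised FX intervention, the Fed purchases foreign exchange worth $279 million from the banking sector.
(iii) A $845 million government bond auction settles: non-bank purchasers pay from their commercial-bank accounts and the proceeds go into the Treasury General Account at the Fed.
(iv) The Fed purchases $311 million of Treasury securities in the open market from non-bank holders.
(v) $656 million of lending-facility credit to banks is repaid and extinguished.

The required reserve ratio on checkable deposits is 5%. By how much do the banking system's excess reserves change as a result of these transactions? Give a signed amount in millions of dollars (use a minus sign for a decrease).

-$1441.3 million

OMO sale (to banks) $557 million: reserves −$557M, deposits 0.
FX purchase $279 million: reserves +$279M, deposits 0.
Government account inflow $845 million: reserves −$845M, deposits −$845M.
Asset purchase (from non-banks) $311 million: reserves +$311M, deposits +$311M.
Discount-window repayment $656 million: reserves −$656M, deposits 0.
Totals: Δreserves = −$1468M, Δdeposits = −$534M.
Δrequired reserves = 5% × −$534M = −$26.7M.
Δexcess reserves = Δreserves − Δrequired = −$1468M − (−$26.7M) = -$1441.3 million.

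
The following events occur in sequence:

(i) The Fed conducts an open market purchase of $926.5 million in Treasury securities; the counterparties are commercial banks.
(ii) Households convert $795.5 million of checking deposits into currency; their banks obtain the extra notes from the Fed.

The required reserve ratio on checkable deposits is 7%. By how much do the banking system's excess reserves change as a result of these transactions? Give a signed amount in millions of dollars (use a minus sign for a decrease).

+$186.685 million

OMO purchase (from banks) $926.5 million: reserves +$926.5M, deposits 0.
Currency withdrawal $795.5 million: reserves −$795.5M, deposits −$795.5M.
Totals: Δreserves = +$131M, Δdeposits = −$795.5M.
Δrequired reserves = 7% × −$795.5M = −$55.685M.
Δexcess reserves = Δreserves − Δrequired = +$131M − (−$55.685M) = +$186.685 million.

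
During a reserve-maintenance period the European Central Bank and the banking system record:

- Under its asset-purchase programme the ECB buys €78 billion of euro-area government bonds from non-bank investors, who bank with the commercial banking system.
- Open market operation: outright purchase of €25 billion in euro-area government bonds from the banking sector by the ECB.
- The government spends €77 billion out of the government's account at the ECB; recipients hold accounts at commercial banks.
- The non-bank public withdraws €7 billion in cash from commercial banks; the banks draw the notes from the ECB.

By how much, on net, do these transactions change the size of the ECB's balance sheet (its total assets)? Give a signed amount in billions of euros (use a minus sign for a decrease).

ECB balance sheet:
  Assets:      Securities +€103B
  Liabilities: Bank reserves +€173B, Currency in circulation +€7B, Government deposits −€77B
Commercial banking system:
  Assets:      Reserves at CB +€173B, Securities −€25B
  Liabilities: Checkable deposits +€148B
Change in total ECB assets = +€103 billion.

+€103 billion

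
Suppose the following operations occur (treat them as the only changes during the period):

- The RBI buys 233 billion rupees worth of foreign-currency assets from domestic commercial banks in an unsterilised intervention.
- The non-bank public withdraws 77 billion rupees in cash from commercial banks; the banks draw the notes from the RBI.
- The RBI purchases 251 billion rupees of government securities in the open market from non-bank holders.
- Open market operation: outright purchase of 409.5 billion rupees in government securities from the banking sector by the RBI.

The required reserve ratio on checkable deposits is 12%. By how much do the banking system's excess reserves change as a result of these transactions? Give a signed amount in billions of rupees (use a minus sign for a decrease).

+795.62 billion

FX purchase 233 billion rupees: reserves +233B, deposits 0.
Currency withdrawal 77 billion rupees: reserves −77B, deposits −77B.
Asset purchase (from non-banks) 251 billion rupees: reserves +251B, deposits +251B.
OMO purchase (from banks) 409.5 billion rupees: reserves +409.5B, deposits 0.
Totals: Δreserves = +816.5B, Δdeposits = +174B.
Δrequired reserves = 12% × +174B = +20.88B.
Δexcess reserves = Δreserves − Δrequired = +816.5B − (+20.88B) = +795.62 billion.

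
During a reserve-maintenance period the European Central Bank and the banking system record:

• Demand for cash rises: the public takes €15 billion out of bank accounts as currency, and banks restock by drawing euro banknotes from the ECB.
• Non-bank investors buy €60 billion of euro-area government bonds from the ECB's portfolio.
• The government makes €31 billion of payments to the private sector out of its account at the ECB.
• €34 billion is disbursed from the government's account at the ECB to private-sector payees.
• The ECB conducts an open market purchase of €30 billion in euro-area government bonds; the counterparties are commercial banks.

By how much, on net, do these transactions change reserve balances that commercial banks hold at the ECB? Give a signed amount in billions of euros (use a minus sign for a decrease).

ECB balance sheet:
  Assets:      Securities −€30B
  Liabilities: Bank reserves +€20B, Currency in circulation +€15B, Government deposits −€65B
So the change in reserve balances that commercial banks hold at the ECB is +€20 billion.

+€20 billion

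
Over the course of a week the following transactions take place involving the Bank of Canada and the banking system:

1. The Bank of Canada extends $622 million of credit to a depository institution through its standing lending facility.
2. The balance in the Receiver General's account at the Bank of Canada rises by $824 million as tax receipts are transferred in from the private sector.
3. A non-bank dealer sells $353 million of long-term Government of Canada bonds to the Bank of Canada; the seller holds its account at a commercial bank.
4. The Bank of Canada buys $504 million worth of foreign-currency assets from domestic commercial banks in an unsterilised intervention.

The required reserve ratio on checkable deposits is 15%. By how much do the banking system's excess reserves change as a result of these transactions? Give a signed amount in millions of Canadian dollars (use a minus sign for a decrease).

Discount-window loan $622 million: reserves +$622M, deposits 0.
Government account inflow $824 million: reserves −$824M, deposits −$824M.
Asset purchase (from non-banks) $353 million: reserves +$353M, deposits +$353M.
FX purchase $504 million: reserves +$504M, deposits 0.
Totals: Δreserves = +$655M, Δdeposits = −$471M.
Δrequired reserves = 15% × −$471M = −$70.65M.
Δexcess reserves = Δreserves − Δrequired = +$655M − (−$70.65M) = +$725.65 million.

+$725.65 million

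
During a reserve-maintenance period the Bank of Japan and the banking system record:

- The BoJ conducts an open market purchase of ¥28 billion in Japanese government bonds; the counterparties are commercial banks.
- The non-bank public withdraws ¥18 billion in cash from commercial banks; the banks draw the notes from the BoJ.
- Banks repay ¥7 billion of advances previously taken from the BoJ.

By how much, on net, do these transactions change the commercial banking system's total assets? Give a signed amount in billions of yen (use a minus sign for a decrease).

BoJ balance sheet:
  Assets:      Securities +¥28B, Loans to banks −¥7B
  Liabilities: Bank reserves +¥3B, Currency in circulation +¥18B
Commercial banking system:
  Assets:      Reserves at CB +¥3B, Securities −¥28B
  Liabilities: Checkable deposits −¥18B, Borrowings from CB −¥7B
Change in total bank assets = -¥25 billion.

-¥25 billion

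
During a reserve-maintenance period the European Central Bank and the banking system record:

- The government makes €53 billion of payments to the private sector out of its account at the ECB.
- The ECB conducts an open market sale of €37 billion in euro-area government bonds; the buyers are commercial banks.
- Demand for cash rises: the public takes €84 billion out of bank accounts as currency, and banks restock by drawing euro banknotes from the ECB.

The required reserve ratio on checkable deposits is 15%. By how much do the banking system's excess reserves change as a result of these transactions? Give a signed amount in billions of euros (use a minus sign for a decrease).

Government spending €53 billion: reserves +€53B, deposits +€53B.
OMO sale (to banks) €37 billion: reserves −€37B, deposits 0.
Currency withdrawal €84 billion: reserves −€84B, deposits −€84B.
Totals: Δreserves = −€68B, Δdeposits = −€31B.
Δrequired reserves = 15% × −€31B = −€4.65B.
Δexcess reserves = Δreserves − Δrequired = −€68B − (−€4.65B) = -€63.35 billion.

-€63.35 billion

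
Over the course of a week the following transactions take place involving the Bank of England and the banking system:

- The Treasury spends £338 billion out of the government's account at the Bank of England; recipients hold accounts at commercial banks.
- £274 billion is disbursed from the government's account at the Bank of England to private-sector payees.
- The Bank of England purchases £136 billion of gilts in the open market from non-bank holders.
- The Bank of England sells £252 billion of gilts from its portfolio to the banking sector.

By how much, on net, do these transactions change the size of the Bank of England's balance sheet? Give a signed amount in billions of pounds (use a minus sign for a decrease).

-£116 billion

Government spending £338 billion: only the composition of liabilities changes → 0.
Government spending £274 billion: only the composition of liabilities changes → 0.
Asset purchase (from non-banks) £136 billion: a Bank of England asset is acquired → +£136B.
OMO sale (to banks) £252 billion: a Bank of England asset is shed → −£252B.
Net: 0 + 0 + 136 − 252 = -£116 billion.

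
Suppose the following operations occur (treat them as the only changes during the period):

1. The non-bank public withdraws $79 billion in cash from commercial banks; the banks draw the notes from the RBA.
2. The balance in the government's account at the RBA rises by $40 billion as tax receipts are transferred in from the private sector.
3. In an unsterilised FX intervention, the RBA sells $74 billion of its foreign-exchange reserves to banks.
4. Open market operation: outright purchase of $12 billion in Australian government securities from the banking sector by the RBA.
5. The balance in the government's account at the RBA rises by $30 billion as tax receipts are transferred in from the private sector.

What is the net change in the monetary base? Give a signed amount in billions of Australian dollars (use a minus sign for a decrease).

RBA balance sheet:
  Assets:      Securities +$12B, Foreign assets −$74B
  Liabilities: Bank reserves −$211B, Currency in circulation +$79B, Government deposits +$70B
Monetary base = currency + reserves: +$79B + (−$211B) = -$132 billion.

-$132 billion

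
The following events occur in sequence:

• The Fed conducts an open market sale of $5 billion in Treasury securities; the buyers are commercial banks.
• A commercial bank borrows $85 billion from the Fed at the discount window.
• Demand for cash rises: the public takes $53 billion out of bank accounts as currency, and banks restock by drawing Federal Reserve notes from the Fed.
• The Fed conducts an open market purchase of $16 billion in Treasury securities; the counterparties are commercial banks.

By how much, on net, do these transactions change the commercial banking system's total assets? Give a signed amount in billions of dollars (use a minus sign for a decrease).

OMO sale (to banks) $5 billion: just an asset swap on bank balance sheets → 0.
Discount-window loan $85 billion: bank balance sheets expand → +$85B.
Currency withdrawal $53 billion: bank balance sheets shrink → −$53B.
OMO purchase (from banks) $16 billion: just an asset swap on bank balance sheets → 0.
Net: 0 + 85 − 53 + 0 = +$32 billion.

+$32 billion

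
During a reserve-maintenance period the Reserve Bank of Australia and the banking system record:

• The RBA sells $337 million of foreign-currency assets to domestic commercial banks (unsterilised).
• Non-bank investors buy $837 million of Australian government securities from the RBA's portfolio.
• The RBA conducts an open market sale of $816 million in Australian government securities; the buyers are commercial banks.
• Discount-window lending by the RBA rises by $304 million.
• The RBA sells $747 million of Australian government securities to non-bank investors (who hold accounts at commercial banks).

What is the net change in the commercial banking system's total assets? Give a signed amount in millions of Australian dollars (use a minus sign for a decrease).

RBA balance sheet:
  Assets:      Securities −$2400M, Loans to banks +$304M, Foreign assets −$337M
  Liabilities: Bank reserves −$2433M
Commercial banking system:
  Assets:      Reserves at CB −$2433M, Securities +$816M, Foreign assets +$337M
  Liabilities: Checkable deposits −$1584M, Borrowings from CB +$304M
Change in total bank assets = -$1280 million.

-$1280 million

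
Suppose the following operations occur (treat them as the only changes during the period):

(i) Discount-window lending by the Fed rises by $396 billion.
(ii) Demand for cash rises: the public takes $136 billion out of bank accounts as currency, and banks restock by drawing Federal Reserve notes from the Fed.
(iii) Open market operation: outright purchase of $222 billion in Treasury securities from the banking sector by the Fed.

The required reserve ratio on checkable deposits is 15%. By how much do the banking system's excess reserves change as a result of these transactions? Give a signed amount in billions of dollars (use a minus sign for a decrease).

+$502.4 billion

Discount-window loan $396 billion: reserves +$396B, deposits 0.
Currency withdrawal $136 billion: reserves −$136B, deposits −$136B.
OMO purchase (from banks) $222 billion: reserves +$222B, deposits 0.
Totals: Δreserves = +$482B, Δdeposits = −$136B.
Δrequired reserves = 15% × −$136B = −$20.4B.
Δexcess reserves = Δreserves − Δrequired = +$482B − (−$20.4B) = +$502.4 billion.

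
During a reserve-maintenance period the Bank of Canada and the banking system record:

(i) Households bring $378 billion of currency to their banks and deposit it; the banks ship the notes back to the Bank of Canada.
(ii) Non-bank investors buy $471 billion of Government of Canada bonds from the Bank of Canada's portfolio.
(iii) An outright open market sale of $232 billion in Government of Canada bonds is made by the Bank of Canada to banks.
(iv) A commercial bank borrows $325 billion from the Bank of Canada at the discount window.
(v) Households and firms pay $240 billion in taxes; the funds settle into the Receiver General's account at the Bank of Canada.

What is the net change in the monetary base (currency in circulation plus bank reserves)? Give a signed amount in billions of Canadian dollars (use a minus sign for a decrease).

Currency deposit $378 billion: just a shift between currency and reserves — both are base money → 0.
Asset sale (to non-banks) $471 billion: Bank of Canada balance sheet contracts → −$471B.
OMO sale (to banks) $232 billion: Bank of Canada balance sheet contracts → −$232B.
Discount-window loan $325 billion: Bank of Canada balance sheet expands → +$325B.
Government account inflow $240 billion: reserves shift to a non-base liability → −$240B.
Net: 0 − 471 − 232 + 325 − 240 = -$618 billion.

-$618 billion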